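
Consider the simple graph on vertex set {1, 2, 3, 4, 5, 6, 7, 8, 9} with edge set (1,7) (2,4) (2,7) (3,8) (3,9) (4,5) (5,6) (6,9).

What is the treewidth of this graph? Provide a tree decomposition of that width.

Treewidth 1.
One optimal decomposition is:
Bags: B1 = {3, 8}  B2 = {3, 9}  B3 = {6, 9}  B4 = {5, 6}  B5 = {4, 5}  B6 = {2, 4}  B7 = {2, 7}  B8 = {1, 7}
Tree: B1–B2, B2–B3, B3–B4, B4–B5, B5–B6, B6–B7, B7–B8

The largest bag has 2 vertices, giving width 1; this decomposition certifies tw(G) ≤ 1. Since G has at least one edge (e.g. 8–3), it is not an edgeless graph, so tw(G) ≥ 1. Combining the bounds, tw(G) = 1.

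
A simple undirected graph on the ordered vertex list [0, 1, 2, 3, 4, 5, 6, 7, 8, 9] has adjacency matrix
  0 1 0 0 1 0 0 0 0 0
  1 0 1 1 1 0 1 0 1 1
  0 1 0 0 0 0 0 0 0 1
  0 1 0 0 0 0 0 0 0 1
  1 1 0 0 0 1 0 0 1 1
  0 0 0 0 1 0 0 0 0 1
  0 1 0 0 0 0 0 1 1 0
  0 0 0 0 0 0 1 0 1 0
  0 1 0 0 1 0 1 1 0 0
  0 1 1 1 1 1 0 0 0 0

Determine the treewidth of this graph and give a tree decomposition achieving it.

Treewidth 2.
One optimal decomposition is:
Bags: B1 = {1, 4, 9}  B2 = {1, 4, 8}  B3 = {1, 2, 9}  B4 = {0, 1, 4}  B5 = {1, 6, 8}  B6 = {1, 3, 9}  B7 = {6, 7, 8}  B8 = {4, 5, 9}
Tree: B1–B2, B1–B3, B2–B4, B2–B5, B3–B6, B5–B7, B1–B8

Each bag holds 3 vertices, so the decomposition has width 2, which upper-bounds the treewidth. For the lower bound, the 3 vertices {1, 2, 9} are pairwise adjacent, and any tree decomposition puts a clique entirely inside one bag — forcing width ≥ 2. Hence tw(G) = 2 exactly.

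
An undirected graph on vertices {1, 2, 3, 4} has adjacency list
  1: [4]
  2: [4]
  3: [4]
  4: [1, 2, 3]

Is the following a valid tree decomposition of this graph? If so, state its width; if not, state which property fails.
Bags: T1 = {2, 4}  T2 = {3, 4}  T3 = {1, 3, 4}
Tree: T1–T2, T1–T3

No — bags containing vertex 3 are not connected in the tree.

A tree decomposition must satisfy three properties: every vertex lies in some bag; for every edge, both endpoints lie together in some bag; and for every vertex, the bags containing it form a connected subtree. Here bags containing vertex 3 are not connected in the tree, so the decomposition is invalid.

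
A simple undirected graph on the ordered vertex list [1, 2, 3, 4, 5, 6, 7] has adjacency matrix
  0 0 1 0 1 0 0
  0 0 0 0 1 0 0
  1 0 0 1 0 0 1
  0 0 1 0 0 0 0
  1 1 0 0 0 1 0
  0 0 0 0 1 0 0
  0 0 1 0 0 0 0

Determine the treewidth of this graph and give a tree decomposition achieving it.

Treewidth 1.
Bags: B1 = {5, 6}  B2 = {1, 5}  B3 = {1, 3}  B4 = {2, 5}  B5 = {3, 7}  B6 = {3, 4}
Tree: B1–B2, B2–B3, B2–B4, B3–B5, B5–B6

The largest bag has 2 vertices, giving width 1; this decomposition certifies tw(G) ≤ 1. Since G has at least one edge (e.g. 5–6), it is not an edgeless graph, so tw(G) ≥ 1. The upper and lower bounds meet at 1, so that is the treewidth.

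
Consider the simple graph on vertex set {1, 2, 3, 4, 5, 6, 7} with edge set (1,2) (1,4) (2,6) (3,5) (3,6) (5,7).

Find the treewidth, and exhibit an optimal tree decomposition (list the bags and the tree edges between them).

Treewidth 1.
One such decomposition:
Bags: B1 = {1, 4}  B2 = {1, 2}  B3 = {2, 6}  B4 = {3, 6}  B5 = {3, 5}  B6 = {5, 7}
Tree: B1–B2, B2–B3, B3–B4, B4–B5, B5–B6

The largest bag has 2 vertices, giving width 1; this decomposition certifies tw(G) ≤ 1. Any graph with an edge has treewidth ≥ 1, and G has the edge 4–1. Combining the bounds, tw(G) = 1.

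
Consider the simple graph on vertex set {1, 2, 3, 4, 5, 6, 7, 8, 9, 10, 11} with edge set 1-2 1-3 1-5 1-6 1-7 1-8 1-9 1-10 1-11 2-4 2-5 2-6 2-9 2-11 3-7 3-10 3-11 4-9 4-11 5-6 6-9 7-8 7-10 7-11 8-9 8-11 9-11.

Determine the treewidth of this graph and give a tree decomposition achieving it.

Each bag holds 4 vertices, so the decomposition has width 3, which upper-bounds the treewidth. For the lower bound, the 4 vertices {1, 3, 7, 10} are pairwise adjacent, and any tree decomposition puts a clique entirely inside one bag — forcing width ≥ 3. Hence tw(G) = 3 exactly.

Treewidth 3.
Bags: B1 = {1, 3, 7, 11}  B2 = {1, 7, 8, 11}  B3 = {1, 3, 7, 10}  B4 = {1, 8, 9, 11}  B5 = {1, 2, 9, 11}  B6 = {1, 2, 6, 9}  B7 = {2, 4, 9, 11}  B8 = {1, 2, 5, 6}
Tree: B1–B2, B1–B3, B2–B4, B4–B5, B5–B6, B5–B7, B6–B8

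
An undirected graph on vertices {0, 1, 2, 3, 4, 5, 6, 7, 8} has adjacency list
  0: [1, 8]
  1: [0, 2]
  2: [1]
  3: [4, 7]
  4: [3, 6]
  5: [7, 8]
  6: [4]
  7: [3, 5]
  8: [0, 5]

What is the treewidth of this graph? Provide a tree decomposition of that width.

Every bag has size at most 2, so the width is 2 − 1 = 1 and tw(G) ≤ 1. Since G has at least one edge (e.g. 6–4), it is not an edgeless graph, so tw(G) ≥ 1. Hence tw(G) = 1 exactly.

Treewidth 1.
One such decomposition:
Bags: B1 = {4, 6}  B2 = {3, 4}  B3 = {3, 7}  B4 = {5, 7}  B5 = {5, 8}  B6 = {0, 8}  B7 = {0, 1}  B8 = {1, 2}
Tree: B1–B2, B2–B3, B3–B4, B4–B5, B5–B6, B6–B7, B7–B8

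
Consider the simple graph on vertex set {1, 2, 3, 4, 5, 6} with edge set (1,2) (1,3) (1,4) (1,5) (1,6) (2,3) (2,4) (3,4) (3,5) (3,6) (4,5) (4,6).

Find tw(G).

A width-3 tree decomposition is:
Bags: B1 = {1, 3, 4, 6}  B2 = {1, 3, 4, 5}  B3 = {1, 2, 3, 4}
Tree: B1–B2, B2–B3
Each bag holds 4 vertices, so the decomposition has width 3, which upper-bounds the treewidth. Conversely, {1, 2, 3, 4} is a clique of size 4, and the vertices of any clique must share a bag in every tree decomposition; so some bag has ≥ 4 vertices and tw(G) ≥ 3. Hence tw(G) = 3 exactly.

3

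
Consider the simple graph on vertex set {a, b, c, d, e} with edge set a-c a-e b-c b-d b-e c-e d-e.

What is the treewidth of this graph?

2

A width-2 tree decomposition is:
Bags: B1 = {b, c, e}  B2 = {a, c, e}  B3 = {b, d, e}
Tree: B1–B2, B1–B3
The largest bag has 3 vertices, giving width 2; this decomposition certifies tw(G) ≤ 2. For the lower bound, the 3 vertices {b, d, e} are pairwise adjacent, and any tree decomposition puts a clique entirely inside one bag — forcing width ≥ 2. Therefore the treewidth is 2.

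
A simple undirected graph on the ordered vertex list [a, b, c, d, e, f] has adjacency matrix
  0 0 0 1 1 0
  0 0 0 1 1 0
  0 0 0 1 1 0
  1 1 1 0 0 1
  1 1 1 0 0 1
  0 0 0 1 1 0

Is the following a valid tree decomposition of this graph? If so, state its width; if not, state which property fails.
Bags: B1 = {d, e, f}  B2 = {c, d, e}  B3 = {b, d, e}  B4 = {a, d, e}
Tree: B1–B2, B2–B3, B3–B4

Yes; width 2.

Checking the three conditions: (i) the bags cover all of {a, b, c, d, e, f}; (ii) for each edge, some bag contains both endpoints; (iii) the bags containing any fixed vertex form a subtree. All hold, so the decomposition is valid with width 3 − 1 = 2.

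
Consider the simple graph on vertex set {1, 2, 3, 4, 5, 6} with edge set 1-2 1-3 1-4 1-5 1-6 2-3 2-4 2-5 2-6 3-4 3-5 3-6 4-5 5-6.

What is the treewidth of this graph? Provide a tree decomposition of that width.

Treewidth 4.
One such decomposition:
Bags: B1 = {1, 2, 3, 5, 6}  B2 = {1, 2, 3, 4, 5}
Tree: B1–B2

Each bag holds 5 vertices, so the decomposition has width 4, which upper-bounds the treewidth. On the other hand G contains the 5-clique {1, 2, 3, 4, 5}. A clique must lie in a single bag of any decomposition, so no decomposition can have width below 4. Therefore the treewidth is 4.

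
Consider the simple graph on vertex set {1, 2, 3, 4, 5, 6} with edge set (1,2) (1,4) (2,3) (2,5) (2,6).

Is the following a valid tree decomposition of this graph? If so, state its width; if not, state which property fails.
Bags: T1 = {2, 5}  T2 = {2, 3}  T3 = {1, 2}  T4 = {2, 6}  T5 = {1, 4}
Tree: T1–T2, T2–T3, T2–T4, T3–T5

Checking the three conditions: (i) the bags cover all of {1, 2, 3, 4, 5, 6}; (ii) for each edge, some bag contains both endpoints; (iii) the bags containing any fixed vertex form a subtree. All hold, so the decomposition is valid with width 2 − 1 = 1.

Yes; width 1.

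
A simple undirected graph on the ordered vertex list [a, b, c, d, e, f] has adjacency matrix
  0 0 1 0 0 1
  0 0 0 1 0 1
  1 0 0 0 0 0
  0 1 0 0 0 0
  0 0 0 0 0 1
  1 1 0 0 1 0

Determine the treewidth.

1

A width-1 tree decomposition is:
Bags: B1 = {a, f}  B2 = {b, f}  B3 = {e, f}  B4 = {b, d}  B5 = {a, c}
Tree: B1–B2, B2–B3, B2–B4, B1–B5
Each bag holds 2 vertices, so the decomposition has width 1, which upper-bounds the treewidth. Since G has at least one edge (e.g. a–f), it is not an edgeless graph, so tw(G) ≥ 1. The upper and lower bounds meet at 1, so that is the treewidth.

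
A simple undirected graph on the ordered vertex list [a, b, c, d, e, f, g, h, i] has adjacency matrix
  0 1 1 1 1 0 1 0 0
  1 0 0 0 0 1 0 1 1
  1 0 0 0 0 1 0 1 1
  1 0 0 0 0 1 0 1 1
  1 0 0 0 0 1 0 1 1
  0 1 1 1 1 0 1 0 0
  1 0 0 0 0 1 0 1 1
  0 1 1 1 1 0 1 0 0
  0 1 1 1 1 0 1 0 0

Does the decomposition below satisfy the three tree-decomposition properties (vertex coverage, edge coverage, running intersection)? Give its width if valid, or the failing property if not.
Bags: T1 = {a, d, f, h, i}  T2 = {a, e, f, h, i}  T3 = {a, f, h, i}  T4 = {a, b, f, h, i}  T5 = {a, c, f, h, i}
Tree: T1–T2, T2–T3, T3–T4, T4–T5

No — vertex g appears in no bag.

A tree decomposition must satisfy three properties: every vertex lies in some bag; for every edge, both endpoints lie together in some bag; and for every vertex, the bags containing it form a connected subtree. Here vertex g appears in no bag, so the decomposition is invalid.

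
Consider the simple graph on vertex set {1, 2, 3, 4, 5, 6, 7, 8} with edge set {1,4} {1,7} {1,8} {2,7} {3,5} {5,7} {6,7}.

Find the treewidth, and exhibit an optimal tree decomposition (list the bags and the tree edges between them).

Each bag holds 2 vertices, so the decomposition has width 1, which upper-bounds the treewidth. G has an edge, so its treewidth is at least 1. Therefore the treewidth is 1.

Treewidth 1.
One such decomposition:
Bags: B1 = {5, 7}  B2 = {1, 7}  B3 = {6, 7}  B4 = {1, 4}  B5 = {3, 5}  B6 = {2, 7}  B7 = {1, 8}
Tree: B1–B2, B1–B3, B2–B4, B1–B5, B3–B6, B4–B7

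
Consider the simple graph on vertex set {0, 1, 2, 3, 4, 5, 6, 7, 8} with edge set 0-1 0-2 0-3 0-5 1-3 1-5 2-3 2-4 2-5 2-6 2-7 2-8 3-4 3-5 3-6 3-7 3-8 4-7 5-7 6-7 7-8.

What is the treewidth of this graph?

A width-3 tree decomposition is:
Bags: B1 = {0, 2, 3, 5}  B2 = {2, 3, 5, 7}  B3 = {0, 1, 3, 5}  B4 = {2, 3, 6, 7}  B5 = {2, 3, 4, 7}  B6 = {2, 3, 7, 8}
Tree: B1–B2, B1–B3, B2–B4, B4–B5, B2–B6
Every bag has size at most 4, so the width is 4 − 1 = 3 and tw(G) ≤ 3. On the other hand G contains the 4-clique {0, 1, 3, 5}. A clique must lie in a single bag of any decomposition, so no decomposition can have width below 3. Hence tw(G) = 3 exactly.

3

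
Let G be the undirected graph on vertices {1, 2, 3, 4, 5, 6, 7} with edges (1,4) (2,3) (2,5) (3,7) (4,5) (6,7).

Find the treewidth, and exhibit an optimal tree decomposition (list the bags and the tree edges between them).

Treewidth 1.
Bags: B1 = {6, 7}  B2 = {3, 7}  B3 = {2, 3}  B4 = {2, 5}  B5 = {4, 5}  B6 = {1, 4}
Tree: B1–B2, B2–B3, B3–B4, B4–B5, B5–B6

The largest bag has 2 vertices, giving width 1; this decomposition certifies tw(G) ≤ 1. G has an edge, so its treewidth is at least 1. Combining the bounds, tw(G) = 1.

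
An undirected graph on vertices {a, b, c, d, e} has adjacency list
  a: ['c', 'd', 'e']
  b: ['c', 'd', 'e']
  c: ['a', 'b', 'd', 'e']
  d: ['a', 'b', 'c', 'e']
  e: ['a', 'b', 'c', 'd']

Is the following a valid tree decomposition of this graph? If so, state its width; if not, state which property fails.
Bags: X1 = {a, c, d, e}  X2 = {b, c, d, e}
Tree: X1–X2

Vertex coverage: the bags together contain {a, b, c, d, e}, the full vertex set. Edge coverage: each edge of G has both endpoints in at least one bag. Running intersection: for every vertex, the bags containing it form a connected subtree. All three properties hold, so this is a valid tree decomposition of width max|bag| − 1 = 3, and hence tw(G) ≤ 3.

Yes; width 3.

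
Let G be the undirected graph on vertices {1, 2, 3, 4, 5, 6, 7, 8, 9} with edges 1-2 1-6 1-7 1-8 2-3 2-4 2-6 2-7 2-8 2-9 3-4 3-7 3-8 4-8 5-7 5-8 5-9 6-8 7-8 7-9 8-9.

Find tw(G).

3

A width-3 tree decomposition is:
Bags: B1 = {2, 3, 7, 8}  B2 = {2, 7, 8, 9}  B3 = {2, 3, 4, 8}  B4 = {5, 7, 8, 9}  B5 = {1, 2, 7, 8}  B6 = {1, 2, 6, 8}
Tree: B1–B2, B1–B3, B2–B4, B2–B5, B5–B6
The largest bag has 4 vertices, giving width 3; this decomposition certifies tw(G) ≤ 3. On the other hand G contains the 4-clique {2, 3, 4, 8}. A clique must lie in a single bag of any decomposition, so no decomposition can have width below 3. Therefore the treewidth is 3.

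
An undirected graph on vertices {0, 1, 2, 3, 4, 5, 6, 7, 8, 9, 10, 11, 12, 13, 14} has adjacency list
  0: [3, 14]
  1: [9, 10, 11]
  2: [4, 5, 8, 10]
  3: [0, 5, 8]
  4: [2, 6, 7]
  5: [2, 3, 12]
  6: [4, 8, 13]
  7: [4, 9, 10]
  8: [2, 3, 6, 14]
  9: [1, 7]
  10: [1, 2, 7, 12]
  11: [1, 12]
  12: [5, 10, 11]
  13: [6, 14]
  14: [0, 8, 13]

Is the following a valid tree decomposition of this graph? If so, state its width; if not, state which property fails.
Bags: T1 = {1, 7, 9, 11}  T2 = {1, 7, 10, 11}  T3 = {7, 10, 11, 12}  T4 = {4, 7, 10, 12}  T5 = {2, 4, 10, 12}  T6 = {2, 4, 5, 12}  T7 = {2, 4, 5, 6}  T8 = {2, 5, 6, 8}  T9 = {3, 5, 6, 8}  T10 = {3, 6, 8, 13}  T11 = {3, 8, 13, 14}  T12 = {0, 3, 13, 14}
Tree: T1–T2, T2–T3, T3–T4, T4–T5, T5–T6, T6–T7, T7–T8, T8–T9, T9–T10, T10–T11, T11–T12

Yes; width 3.

Every vertex of G appears in some bag (union = {0, 1, 2, 3, 4, 5, 6, 7, 8, 9, 10, 11, 12, 13, 14}); every edge is covered by a bag; and for each vertex v the set of bags containing v is connected in the bag tree. The decomposition is therefore valid. The largest bag has 4 vertices, so the width is 3.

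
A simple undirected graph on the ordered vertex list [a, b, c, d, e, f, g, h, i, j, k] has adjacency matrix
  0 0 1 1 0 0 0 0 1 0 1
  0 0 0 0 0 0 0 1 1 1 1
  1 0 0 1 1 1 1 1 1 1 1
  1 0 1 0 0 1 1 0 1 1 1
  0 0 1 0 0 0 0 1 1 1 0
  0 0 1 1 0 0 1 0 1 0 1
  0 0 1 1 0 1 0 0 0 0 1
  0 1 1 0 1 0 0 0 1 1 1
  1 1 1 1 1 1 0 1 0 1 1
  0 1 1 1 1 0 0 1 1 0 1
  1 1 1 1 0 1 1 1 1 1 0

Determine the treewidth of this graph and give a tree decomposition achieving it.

Every bag has size at most 5, so the width is 5 − 1 = 4 and tw(G) ≤ 4. On the other hand G contains the 5-clique {c, e, h, i, j}. A clique must lie in a single bag of any decomposition, so no decomposition can have width below 4. Therefore the treewidth is 4.

Treewidth 4.
Bags: B1 = {c, h, i, j, k}  B2 = {c, d, i, j, k}  B3 = {c, d, f, i, k}  B4 = {c, d, f, g, k}  B5 = {a, c, d, i, k}  B6 = {c, e, h, i, j}  B7 = {b, h, i, j, k}
Tree: B1–B2, B2–B3, B3–B4, B2–B5, B1–B6, B1–B7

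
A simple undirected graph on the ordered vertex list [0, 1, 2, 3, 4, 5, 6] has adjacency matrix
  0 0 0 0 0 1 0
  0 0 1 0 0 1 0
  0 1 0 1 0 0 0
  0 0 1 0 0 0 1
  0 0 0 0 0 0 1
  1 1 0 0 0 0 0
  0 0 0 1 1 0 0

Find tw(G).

1

A width-1 tree decomposition is:
Bags: B1 = {4, 6}  B2 = {3, 6}  B3 = {2, 3}  B4 = {1, 2}  B5 = {1, 5}  B6 = {0, 5}
Tree: B1–B2, B2–B3, B3–B4, B4–B5, B5–B6
Every bag has size at most 2, so the width is 2 − 1 = 1 and tw(G) ≤ 1. Since G has at least one edge (e.g. 4–6), it is not an edgeless graph, so tw(G) ≥ 1. The upper and lower bounds meet at 1, so that is the treewidth.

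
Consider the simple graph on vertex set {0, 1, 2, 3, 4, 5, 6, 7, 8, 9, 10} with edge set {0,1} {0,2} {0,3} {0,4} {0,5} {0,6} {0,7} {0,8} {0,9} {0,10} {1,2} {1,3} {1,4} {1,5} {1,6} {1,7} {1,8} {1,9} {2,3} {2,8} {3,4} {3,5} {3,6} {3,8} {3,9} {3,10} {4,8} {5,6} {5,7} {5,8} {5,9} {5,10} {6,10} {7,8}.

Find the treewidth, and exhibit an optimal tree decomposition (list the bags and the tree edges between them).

Treewidth 4.
One such decomposition:
Bags: B1 = {0, 1, 3, 5, 8}  B2 = {0, 1, 3, 5, 9}  B3 = {0, 1, 5, 7, 8}  B4 = {0, 1, 2, 3, 8}  B5 = {0, 1, 3, 4, 8}  B6 = {0, 1, 3, 5, 6}  B7 = {0, 3, 5, 6, 10}
Tree: B1–B2, B1–B3, B1–B4, B4–B5, B2–B6, B6–B7

The largest bag has 5 vertices, giving width 4; this decomposition certifies tw(G) ≤ 4. On the other hand G contains the 5-clique {0, 1, 2, 3, 8}. A clique must lie in a single bag of any decomposition, so no decomposition can have width below 4. Therefore the treewidth is 4.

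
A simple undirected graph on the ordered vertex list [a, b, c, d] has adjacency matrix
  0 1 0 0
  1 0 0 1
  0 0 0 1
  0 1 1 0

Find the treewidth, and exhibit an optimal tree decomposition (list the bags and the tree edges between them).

Each bag holds 2 vertices, so the decomposition has width 1, which upper-bounds the treewidth. Since G has at least one edge (e.g. a–b), it is not an edgeless graph, so tw(G) ≥ 1. Combining the bounds, tw(G) = 1.

Treewidth 1.
One such decomposition:
Bags: B1 = {a, b}  B2 = {b, d}  B3 = {c, d}
Tree: B1–B2, B2–B3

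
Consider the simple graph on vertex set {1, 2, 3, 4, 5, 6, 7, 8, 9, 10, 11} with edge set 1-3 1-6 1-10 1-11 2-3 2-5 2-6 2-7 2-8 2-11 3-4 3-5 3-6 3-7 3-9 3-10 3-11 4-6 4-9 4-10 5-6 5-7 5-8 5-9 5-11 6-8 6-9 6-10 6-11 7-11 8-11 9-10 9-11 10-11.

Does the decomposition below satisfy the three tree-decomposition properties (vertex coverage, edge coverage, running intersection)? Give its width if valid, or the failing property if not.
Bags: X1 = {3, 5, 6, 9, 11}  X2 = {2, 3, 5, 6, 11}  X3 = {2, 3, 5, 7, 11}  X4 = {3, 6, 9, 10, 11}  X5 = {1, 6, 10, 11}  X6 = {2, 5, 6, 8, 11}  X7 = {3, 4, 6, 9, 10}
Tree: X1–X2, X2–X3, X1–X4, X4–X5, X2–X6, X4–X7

No — edge (3,1) lies in no bag.

A tree decomposition must satisfy three properties: every vertex lies in some bag; for every edge, both endpoints lie together in some bag; and for every vertex, the bags containing it form a connected subtree. Here edge (3,1) lies in no bag, so the decomposition is invalid.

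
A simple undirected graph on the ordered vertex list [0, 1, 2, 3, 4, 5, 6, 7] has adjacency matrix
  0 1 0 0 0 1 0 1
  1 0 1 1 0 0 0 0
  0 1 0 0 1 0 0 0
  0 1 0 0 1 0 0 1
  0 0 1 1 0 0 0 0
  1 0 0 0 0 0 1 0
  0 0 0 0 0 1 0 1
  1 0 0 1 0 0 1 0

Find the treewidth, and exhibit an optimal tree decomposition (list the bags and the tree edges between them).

Each bag holds 3 vertices, so the decomposition has width 2, which upper-bounds the treewidth. Since 2–4–3–1–2 is a cycle in G, G is not acyclic. Forests are exactly the graphs of treewidth ≤ 1, so tw(G) ≥ 2. The upper and lower bounds meet at 2, so that is the treewidth.

Treewidth 2.
One such decomposition:
Bags: B1 = {1, 2, 4}  B2 = {1, 3, 4}  B3 = {0, 1, 3}  B4 = {0, 3, 7}  B5 = {0, 5, 7}  B6 = {5, 6, 7}
Tree: B1–B2, B2–B3, B3–B4, B4–B5, B5–B6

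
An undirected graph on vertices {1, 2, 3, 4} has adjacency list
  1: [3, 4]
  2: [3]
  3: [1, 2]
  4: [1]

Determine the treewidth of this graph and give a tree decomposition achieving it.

Treewidth 1.
One such decomposition:
Bags: B1 = {2, 3}  B2 = {1, 3}  B3 = {1, 4}
Tree: B1–B2, B2–B3

The largest bag has 2 vertices, giving width 1; this decomposition certifies tw(G) ≤ 1. G has an edge, so its treewidth is at least 1. Therefore the treewidth is 1.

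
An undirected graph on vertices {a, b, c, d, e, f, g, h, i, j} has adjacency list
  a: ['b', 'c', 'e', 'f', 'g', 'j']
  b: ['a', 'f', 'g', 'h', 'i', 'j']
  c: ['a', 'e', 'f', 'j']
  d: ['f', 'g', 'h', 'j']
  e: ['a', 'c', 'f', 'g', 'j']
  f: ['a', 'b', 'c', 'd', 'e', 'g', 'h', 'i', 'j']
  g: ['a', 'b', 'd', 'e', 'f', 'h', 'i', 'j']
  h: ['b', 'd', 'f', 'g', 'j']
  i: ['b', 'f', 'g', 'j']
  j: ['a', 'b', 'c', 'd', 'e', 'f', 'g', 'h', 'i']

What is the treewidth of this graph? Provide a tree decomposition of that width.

Each bag holds 5 vertices, so the decomposition has width 4, which upper-bounds the treewidth. For the lower bound, the 5 vertices {d, f, g, h, j} are pairwise adjacent, and any tree decomposition puts a clique entirely inside one bag — forcing width ≥ 4. Hence tw(G) = 4 exactly.

Treewidth 4.
One such decomposition:
Bags: B1 = {b, f, g, i, j}  B2 = {a, b, f, g, j}  B3 = {b, f, g, h, j}  B4 = {a, e, f, g, j}  B5 = {a, c, e, f, j}  B6 = {d, f, g, h, j}
Tree: B1–B2, B1–B3, B2–B4, B4–B5, B3–B6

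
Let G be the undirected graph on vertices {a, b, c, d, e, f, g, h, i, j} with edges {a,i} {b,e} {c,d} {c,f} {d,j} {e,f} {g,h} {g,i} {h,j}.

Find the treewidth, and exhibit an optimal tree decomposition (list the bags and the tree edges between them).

Treewidth 1.
Bags: B1 = {a, i}  B2 = {g, i}  B3 = {g, h}  B4 = {h, j}  B5 = {d, j}  B6 = {c, d}  B7 = {c, f}  B8 = {e, f}  B9 = {b, e}
Tree: B1–B2, B2–B3, B3–B4, B4–B5, B5–B6, B6–B7, B7–B8, B8–B9

The largest bag has 2 vertices, giving width 1; this decomposition certifies tw(G) ≤ 1. Since G has at least one edge (e.g. a–i), it is not an edgeless graph, so tw(G) ≥ 1. Therefore the treewidth is 1.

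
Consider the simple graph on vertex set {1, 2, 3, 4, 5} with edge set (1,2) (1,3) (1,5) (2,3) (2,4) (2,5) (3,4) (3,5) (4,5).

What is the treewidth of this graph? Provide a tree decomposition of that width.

The largest bag has 4 vertices, giving width 3; this decomposition certifies tw(G) ≤ 3. Conversely, {1, 2, 3, 5} is a clique of size 4, and the vertices of any clique must share a bag in every tree decomposition; so some bag has ≥ 4 vertices and tw(G) ≥ 3. Hence tw(G) = 3 exactly.

Treewidth 3.
One optimal decomposition is:
Bags: B1 = {1, 2, 3, 5}  B2 = {2, 3, 4, 5}
Tree: B1–B2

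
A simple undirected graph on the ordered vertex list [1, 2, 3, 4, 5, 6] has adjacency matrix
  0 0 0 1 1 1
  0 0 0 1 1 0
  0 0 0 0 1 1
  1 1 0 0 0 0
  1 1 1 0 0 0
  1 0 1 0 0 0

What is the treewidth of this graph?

A width-2 tree decomposition is:
Bags: B1 = {2, 4, 5}  B2 = {1, 4, 5}  B3 = {1, 3, 5}  B4 = {1, 3, 6}
Tree: B1–B2, B2–B3, B3–B4
The largest bag has 3 vertices, giving width 2; this decomposition certifies tw(G) ≤ 2. Since 2–4–1–5–2 is a cycle in G, G is not acyclic. Forests are exactly the graphs of treewidth ≤ 1, so tw(G) ≥ 2. The upper and lower bounds meet at 2, so that is the treewidth.

2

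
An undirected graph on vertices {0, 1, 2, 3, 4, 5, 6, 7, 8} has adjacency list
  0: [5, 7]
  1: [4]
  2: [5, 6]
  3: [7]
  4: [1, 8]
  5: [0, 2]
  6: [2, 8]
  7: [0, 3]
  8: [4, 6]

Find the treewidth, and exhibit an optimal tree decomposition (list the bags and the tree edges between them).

The largest bag has 2 vertices, giving width 1; this decomposition certifies tw(G) ≤ 1. Any graph with an edge has treewidth ≥ 1, and G has the edge 1–4. Therefore the treewidth is 1.

Treewidth 1.
Bags: B1 = {1, 4}  B2 = {4, 8}  B3 = {6, 8}  B4 = {2, 6}  B5 = {2, 5}  B6 = {0, 5}  B7 = {0, 7}  B8 = {3, 7}
Tree: B1–B2, B2–B3, B3–B4, B4–B5, B5–B6, B6–B7, B7–B8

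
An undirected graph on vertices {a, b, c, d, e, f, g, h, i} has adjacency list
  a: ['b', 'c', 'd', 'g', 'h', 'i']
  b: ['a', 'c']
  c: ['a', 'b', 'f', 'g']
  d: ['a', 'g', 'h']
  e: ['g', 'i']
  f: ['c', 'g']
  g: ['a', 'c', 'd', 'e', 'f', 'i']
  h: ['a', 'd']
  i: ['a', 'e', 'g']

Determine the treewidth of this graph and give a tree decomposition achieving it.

Each bag holds 3 vertices, so the decomposition has width 2, which upper-bounds the treewidth. On the other hand G contains the 3-clique {a, d, g}. A clique must lie in a single bag of any decomposition, so no decomposition can have width below 2. Hence tw(G) = 2 exactly.

Treewidth 2.
Bags: B1 = {a, c, g}  B2 = {a, d, g}  B3 = {c, f, g}  B4 = {a, d, h}  B5 = {a, b, c}  B6 = {a, g, i}  B7 = {e, g, i}
Tree: B1–B2, B1–B3, B2–B4, B1–B5, B2–B6, B6–B7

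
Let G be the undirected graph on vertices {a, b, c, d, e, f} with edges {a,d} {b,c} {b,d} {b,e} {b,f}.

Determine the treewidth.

1

A width-1 tree decomposition is:
Bags: B1 = {b, d}  B2 = {b, f}  B3 = {a, d}  B4 = {b, c}  B5 = {b, e}
Tree: B1–B2, B1–B3, B2–B4, B4–B5
Each bag holds 2 vertices, so the decomposition has width 1, which upper-bounds the treewidth. Any graph with an edge has treewidth ≥ 1, and G has the edge b–d. Therefore the treewidth is 1.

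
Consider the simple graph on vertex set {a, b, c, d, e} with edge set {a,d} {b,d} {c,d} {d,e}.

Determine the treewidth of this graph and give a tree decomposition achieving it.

Treewidth 1.
Bags: B1 = {b, d}  B2 = {a, d}  B3 = {c, d}  B4 = {d, e}
Tree: B1–B2, B1–B3, B1–B4

The largest bag has 2 vertices, giving width 1; this decomposition certifies tw(G) ≤ 1. Since G has at least one edge (e.g. d–b), it is not an edgeless graph, so tw(G) ≥ 1. Therefore the treewidth is 1.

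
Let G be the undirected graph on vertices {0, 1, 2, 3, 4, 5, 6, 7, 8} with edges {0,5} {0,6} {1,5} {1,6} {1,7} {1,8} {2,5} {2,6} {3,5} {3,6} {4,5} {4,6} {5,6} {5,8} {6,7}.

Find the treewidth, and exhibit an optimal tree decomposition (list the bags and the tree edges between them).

Every bag has size at most 3, so the width is 3 − 1 = 2 and tw(G) ≤ 2. For the lower bound, the 3 vertices {1, 5, 8} are pairwise adjacent, and any tree decomposition puts a clique entirely inside one bag — forcing width ≥ 2. Combining the bounds, tw(G) = 2.

Treewidth 2.
Bags: B1 = {1, 5, 6}  B2 = {4, 5, 6}  B3 = {1, 5, 8}  B4 = {0, 5, 6}  B5 = {2, 5, 6}  B6 = {1, 6, 7}  B7 = {3, 5, 6}
Tree: B1–B2, B1–B3, B1–B4, B2–B5, B1–B6, B4–B7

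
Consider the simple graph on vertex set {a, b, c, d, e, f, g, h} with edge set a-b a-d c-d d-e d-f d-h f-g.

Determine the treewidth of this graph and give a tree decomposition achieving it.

Treewidth 1.
Bags: B1 = {d, f}  B2 = {a, d}  B3 = {d, h}  B4 = {a, b}  B5 = {d, e}  B6 = {f, g}  B7 = {c, d}
Tree: B1–B2, B2–B3, B2–B4, B3–B5, B1–B6, B3–B7

The largest bag has 2 vertices, giving width 1; this decomposition certifies tw(G) ≤ 1. Any graph with an edge has treewidth ≥ 1, and G has the edge d–f. Therefore the treewidth is 1.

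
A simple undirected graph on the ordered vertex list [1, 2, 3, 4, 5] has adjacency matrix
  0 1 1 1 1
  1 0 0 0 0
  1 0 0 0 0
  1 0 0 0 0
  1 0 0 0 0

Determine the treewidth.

A width-1 tree decomposition is:
Bags: B1 = {1, 3}  B2 = {1, 4}  B3 = {1, 5}  B4 = {1, 2}
Tree: B1–B2, B1–B3, B1–B4
The largest bag has 2 vertices, giving width 1; this decomposition certifies tw(G) ≤ 1. G has an edge, so its treewidth is at least 1. Therefore the treewidth is 1.

1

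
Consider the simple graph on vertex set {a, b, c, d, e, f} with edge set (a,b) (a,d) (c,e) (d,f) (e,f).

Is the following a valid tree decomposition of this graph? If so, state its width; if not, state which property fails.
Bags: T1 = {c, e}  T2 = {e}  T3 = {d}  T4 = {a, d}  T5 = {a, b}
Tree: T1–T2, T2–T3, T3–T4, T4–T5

No — vertex f appears in no bag.

A tree decomposition must satisfy three properties: every vertex lies in some bag; for every edge, both endpoints lie together in some bag; and for every vertex, the bags containing it form a connected subtree. Here vertex f appears in no bag, so the decomposition is invalid.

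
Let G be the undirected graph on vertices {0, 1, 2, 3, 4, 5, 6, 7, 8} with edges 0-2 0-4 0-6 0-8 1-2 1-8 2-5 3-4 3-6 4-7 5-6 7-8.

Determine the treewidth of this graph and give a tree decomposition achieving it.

Treewidth 3.
One such decomposition:
Bags: B1 = {3, 4, 6, 7}  B2 = {0, 4, 6, 7}  B3 = {0, 6, 7, 8}  B4 = {0, 5, 6, 8}  B5 = {0, 2, 5, 8}  B6 = {1, 2, 5, 8}
Tree: B1–B2, B2–B3, B3–B4, B4–B5, B5–B6

Each bag holds 4 vertices, so the decomposition has width 3, which upper-bounds the treewidth. For the lower bound: the 4 vertex sets {3,4,7}, {6}, {0}, {1,2,5,8} are disjoint, each induces a connected subgraph, and every pair is joined by at least one edge of G. Contracting each set to a single vertex therefore yields K_{4} as a minor, and since treewidth is minor-monotone, tw(G) ≥ tw(K_{4}) = 3. Therefore the treewidth is 3.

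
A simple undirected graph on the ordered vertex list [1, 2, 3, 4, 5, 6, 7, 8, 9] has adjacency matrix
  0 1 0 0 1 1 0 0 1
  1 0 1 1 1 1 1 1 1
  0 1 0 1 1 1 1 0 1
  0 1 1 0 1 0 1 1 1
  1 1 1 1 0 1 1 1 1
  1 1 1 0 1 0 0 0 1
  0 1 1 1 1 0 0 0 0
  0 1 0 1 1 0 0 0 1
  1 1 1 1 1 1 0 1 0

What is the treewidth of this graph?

4

A width-4 tree decomposition is:
Bags: B1 = {2, 3, 4, 5, 9}  B2 = {2, 3, 5, 6, 9}  B3 = {1, 2, 5, 6, 9}  B4 = {2, 4, 5, 8, 9}  B5 = {2, 3, 4, 5, 7}
Tree: B1–B2, B2–B3, B1–B4, B1–B5
Every bag has size at most 5, so the width is 5 − 1 = 4 and tw(G) ≤ 4. For the lower bound, the 5 vertices {2, 4, 5, 8, 9} are pairwise adjacent, and any tree decomposition puts a clique entirely inside one bag — forcing width ≥ 4. The upper and lower bounds meet at 4, so that is the treewidth.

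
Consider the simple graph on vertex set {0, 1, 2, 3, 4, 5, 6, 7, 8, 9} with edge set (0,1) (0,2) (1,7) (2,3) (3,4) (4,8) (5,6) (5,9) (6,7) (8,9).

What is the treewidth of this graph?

A width-2 tree decomposition is:
Bags: B1 = {5, 6, 9}  B2 = {6, 7, 9}  B3 = {1, 7, 9}  B4 = {0, 1, 9}  B5 = {0, 2, 9}  B6 = {2, 3, 9}  B7 = {3, 4, 9}  B8 = {4, 8, 9}
Tree: B1–B2, B2–B3, B3–B4, B4–B5, B5–B6, B6–B7, B7–B8
Each bag holds 3 vertices, so the decomposition has width 2, which upper-bounds the treewidth. Since 9–5–6–7–1–0–2–3–4–8–9 is a cycle in G, G is not acyclic. Forests are exactly the graphs of treewidth ≤ 1, so tw(G) ≥ 2. Combining the bounds, tw(G) = 2.

2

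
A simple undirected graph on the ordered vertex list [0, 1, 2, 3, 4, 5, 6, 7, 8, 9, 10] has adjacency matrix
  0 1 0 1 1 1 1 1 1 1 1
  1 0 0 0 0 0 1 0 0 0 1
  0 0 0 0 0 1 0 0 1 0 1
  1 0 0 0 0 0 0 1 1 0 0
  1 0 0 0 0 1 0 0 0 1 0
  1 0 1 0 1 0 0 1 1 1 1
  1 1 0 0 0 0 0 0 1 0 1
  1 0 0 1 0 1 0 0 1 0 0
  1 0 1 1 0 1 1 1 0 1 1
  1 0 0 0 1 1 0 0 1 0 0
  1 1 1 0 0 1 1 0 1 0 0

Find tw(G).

A width-3 tree decomposition is:
Bags: B1 = {0, 3, 7, 8}  B2 = {0, 5, 7, 8}  B3 = {0, 5, 8, 10}  B4 = {2, 5, 8, 10}  B5 = {0, 5, 8, 9}  B6 = {0, 4, 5, 9}  B7 = {0, 6, 8, 10}  B8 = {0, 1, 6, 10}
Tree: B1–B2, B2–B3, B3–B4, B2–B5, B5–B6, B3–B7, B7–B8
The largest bag has 4 vertices, giving width 3; this decomposition certifies tw(G) ≤ 3. For the lower bound, the 4 vertices {0, 3, 7, 8} are pairwise adjacent, and any tree decomposition puts a clique entirely inside one bag — forcing width ≥ 3. Hence tw(G) = 3 exactly.

3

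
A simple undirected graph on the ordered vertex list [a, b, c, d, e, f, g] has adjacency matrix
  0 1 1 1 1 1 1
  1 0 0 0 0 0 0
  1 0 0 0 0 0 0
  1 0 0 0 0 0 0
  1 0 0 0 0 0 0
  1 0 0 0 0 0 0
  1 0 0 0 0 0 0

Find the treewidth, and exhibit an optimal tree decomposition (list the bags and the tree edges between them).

Treewidth 1.
One optimal decomposition is:
Bags: B1 = {a, g}  B2 = {a, b}  B3 = {a, d}  B4 = {a, e}  B5 = {a, f}  B6 = {a, c}
Tree: B1–B2, B2–B3, B2–B4, B1–B5, B5–B6

The largest bag has 2 vertices, giving width 1; this decomposition certifies tw(G) ≤ 1. G has an edge, so its treewidth is at least 1. The upper and lower bounds meet at 1, so that is the treewidth.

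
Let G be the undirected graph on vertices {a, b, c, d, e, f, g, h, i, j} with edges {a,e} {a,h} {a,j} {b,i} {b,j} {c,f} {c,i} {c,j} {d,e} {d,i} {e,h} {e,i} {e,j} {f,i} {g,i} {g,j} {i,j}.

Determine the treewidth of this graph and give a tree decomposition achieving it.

Treewidth 2.
Bags: B1 = {c, i, j}  B2 = {e, i, j}  B3 = {g, i, j}  B4 = {c, f, i}  B5 = {d, e, i}  B6 = {a, e, j}  B7 = {b, i, j}  B8 = {a, e, h}
Tree: B1–B2, B2–B3, B1–B4, B2–B5, B2–B6, B3–B7, B6–B8

Every bag has size at most 3, so the width is 3 − 1 = 2 and tw(G) ≤ 2. On the other hand G contains the 3-clique {a, e, h}. A clique must lie in a single bag of any decomposition, so no decomposition can have width below 2. Combining the bounds, tw(G) = 2.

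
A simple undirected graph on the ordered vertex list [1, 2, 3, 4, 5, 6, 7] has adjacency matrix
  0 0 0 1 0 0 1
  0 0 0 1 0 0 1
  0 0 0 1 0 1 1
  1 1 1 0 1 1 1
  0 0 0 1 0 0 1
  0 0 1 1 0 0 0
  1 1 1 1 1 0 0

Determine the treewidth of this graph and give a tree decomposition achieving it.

Treewidth 2.
One optimal decomposition is:
Bags: B1 = {4, 5, 7}  B2 = {3, 4, 7}  B3 = {2, 4, 7}  B4 = {1, 4, 7}  B5 = {3, 4, 6}
Tree: B1–B2, B2–B3, B1–B4, B2–B5

The largest bag has 3 vertices, giving width 2; this decomposition certifies tw(G) ≤ 2. On the other hand G contains the 3-clique {3, 4, 6}. A clique must lie in a single bag of any decomposition, so no decomposition can have width below 2. The upper and lower bounds meet at 2, so that is the treewidth.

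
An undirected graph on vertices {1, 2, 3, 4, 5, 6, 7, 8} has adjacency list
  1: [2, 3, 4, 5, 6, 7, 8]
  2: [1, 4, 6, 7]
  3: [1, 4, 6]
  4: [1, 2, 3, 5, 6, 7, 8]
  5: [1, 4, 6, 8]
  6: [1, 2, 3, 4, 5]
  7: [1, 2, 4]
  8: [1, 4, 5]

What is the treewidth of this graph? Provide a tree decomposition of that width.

The largest bag has 4 vertices, giving width 3; this decomposition certifies tw(G) ≤ 3. Conversely, {1, 4, 5, 8} is a clique of size 4, and the vertices of any clique must share a bag in every tree decomposition; so some bag has ≥ 4 vertices and tw(G) ≥ 3. Hence tw(G) = 3 exactly.

Treewidth 3.
One optimal decomposition is:
Bags: B1 = {1, 3, 4, 6}  B2 = {1, 2, 4, 6}  B3 = {1, 2, 4, 7}  B4 = {1, 4, 5, 6}  B5 = {1, 4, 5, 8}
Tree: B1–B2, B2–B3, B1–B4, B4–B5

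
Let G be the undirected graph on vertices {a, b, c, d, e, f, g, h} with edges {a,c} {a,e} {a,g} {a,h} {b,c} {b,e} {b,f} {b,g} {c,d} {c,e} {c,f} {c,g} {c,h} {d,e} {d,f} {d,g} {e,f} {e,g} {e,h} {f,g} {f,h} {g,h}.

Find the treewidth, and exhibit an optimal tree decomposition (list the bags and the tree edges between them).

Each bag holds 5 vertices, so the decomposition has width 4, which upper-bounds the treewidth. Conversely, {a, c, e, g, h} is a clique of size 5, and the vertices of any clique must share a bag in every tree decomposition; so some bag has ≥ 5 vertices and tw(G) ≥ 4. Hence tw(G) = 4 exactly.

Treewidth 4.
One such decomposition:
Bags: B1 = {c, e, f, g, h}  B2 = {c, d, e, f, g}  B3 = {b, c, e, f, g}  B4 = {a, c, e, g, h}
Tree: B1–B2, B2–B3, B1–B4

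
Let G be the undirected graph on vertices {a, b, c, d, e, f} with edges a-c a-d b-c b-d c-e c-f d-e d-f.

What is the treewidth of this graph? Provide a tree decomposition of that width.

Every bag has size at most 3, so the width is 3 − 1 = 2 and tw(G) ≤ 2. For the lower bound, G contains the cycle c–e–d–f–c, so G is not a forest; only forests have treewidth ≤ 1, hence tw(G) ≥ 2. Therefore the treewidth is 2.

Treewidth 2.
Bags: B1 = {c, d, e}  B2 = {c, d, f}  B3 = {b, c, d}  B4 = {a, c, d}
Tree: B1–B2, B2–B3, B3–B4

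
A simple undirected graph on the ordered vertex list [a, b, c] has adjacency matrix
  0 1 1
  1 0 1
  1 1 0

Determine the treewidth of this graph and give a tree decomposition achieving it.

With just one bag of size 3, the width is 3 − 1 = 2, so tw(G) ≤ 2. Conversely, {a, b, c} is a clique of size 3, and the vertices of any clique must share a bag in every tree decomposition; so some bag has ≥ 3 vertices and tw(G) ≥ 2. Hence tw(G) = 2 exactly.

Treewidth 2.
One optimal decomposition is:
Bags: B1 = {a, b, c}
Tree: (single bag)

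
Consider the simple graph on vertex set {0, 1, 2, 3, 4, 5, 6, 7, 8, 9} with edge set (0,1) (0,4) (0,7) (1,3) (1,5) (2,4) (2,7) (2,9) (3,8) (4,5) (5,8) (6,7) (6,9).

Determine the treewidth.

2

A width-2 tree decomposition is:
Bags: B1 = {2, 6, 9}  B2 = {2, 6, 7}  B3 = {2, 4, 7}  B4 = {0, 4, 7}  B5 = {0, 4, 5}  B6 = {0, 1, 5}  B7 = {1, 5, 8}  B8 = {1, 3, 8}
Tree: B1–B2, B2–B3, B3–B4, B4–B5, B5–B6, B6–B7, B7–B8
The largest bag has 3 vertices, giving width 2; this decomposition certifies tw(G) ≤ 2. For the lower bound, G contains the cycle 9–6–7–2–9, so G is not a forest; only forests have treewidth ≤ 1, hence tw(G) ≥ 2. Hence tw(G) = 2 exactly.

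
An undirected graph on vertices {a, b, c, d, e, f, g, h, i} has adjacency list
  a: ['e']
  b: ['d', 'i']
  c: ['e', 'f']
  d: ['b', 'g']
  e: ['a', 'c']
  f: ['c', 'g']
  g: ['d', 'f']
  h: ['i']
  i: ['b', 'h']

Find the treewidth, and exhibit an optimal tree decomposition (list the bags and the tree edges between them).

Every bag has size at most 2, so the width is 2 − 1 = 1 and tw(G) ≤ 1. G has an edge, so its treewidth is at least 1. Combining the bounds, tw(G) = 1.

Treewidth 1.
Bags: B1 = {h, i}  B2 = {b, i}  B3 = {b, d}  B4 = {d, g}  B5 = {f, g}  B6 = {c, f}  B7 = {c, e}  B8 = {a, e}
Tree: B1–B2, B2–B3, B3–B4, B4–B5, B5–B6, B6–B7, B7–B8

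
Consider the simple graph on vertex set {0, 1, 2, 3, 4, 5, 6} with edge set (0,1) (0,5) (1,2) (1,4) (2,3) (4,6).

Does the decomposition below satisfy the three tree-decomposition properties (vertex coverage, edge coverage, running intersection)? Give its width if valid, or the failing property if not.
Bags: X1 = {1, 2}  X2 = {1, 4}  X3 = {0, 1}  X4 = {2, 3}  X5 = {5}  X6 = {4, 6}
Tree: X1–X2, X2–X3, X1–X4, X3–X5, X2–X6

A tree decomposition must satisfy three properties: every vertex lies in some bag; for every edge, both endpoints lie together in some bag; and for every vertex, the bags containing it form a connected subtree. Here edge (0,5) lies in no bag, so the decomposition is invalid.

No — edge (0,5) lies in no bag.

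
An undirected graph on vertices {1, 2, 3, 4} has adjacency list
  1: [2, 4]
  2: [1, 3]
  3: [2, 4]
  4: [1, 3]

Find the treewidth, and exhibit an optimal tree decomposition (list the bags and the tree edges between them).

Treewidth 2.
Bags: B1 = {1, 3, 4}  B2 = {1, 2, 3}
Tree: B1–B2

Each bag holds 3 vertices, so the decomposition has width 2, which upper-bounds the treewidth. The edges 3–4–1–2–3 form a cycle, so G is not a tree and its treewidth is at least 2. Combining the bounds, tw(G) = 2.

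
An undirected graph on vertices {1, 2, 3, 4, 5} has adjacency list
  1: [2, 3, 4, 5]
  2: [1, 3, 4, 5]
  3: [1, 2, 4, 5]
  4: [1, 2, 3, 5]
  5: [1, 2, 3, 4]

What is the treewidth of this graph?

A width-4 tree decomposition is:
Bags: B1 = {1, 2, 3, 4, 5}
Tree: (single bag)
With just one bag of size 5, the width is 5 − 1 = 4, so tw(G) ≤ 4. For the lower bound, the 5 vertices {1, 2, 3, 4, 5} are pairwise adjacent, and any tree decomposition puts a clique entirely inside one bag — forcing width ≥ 4. The upper and lower bounds meet at 4, so that is the treewidth.

4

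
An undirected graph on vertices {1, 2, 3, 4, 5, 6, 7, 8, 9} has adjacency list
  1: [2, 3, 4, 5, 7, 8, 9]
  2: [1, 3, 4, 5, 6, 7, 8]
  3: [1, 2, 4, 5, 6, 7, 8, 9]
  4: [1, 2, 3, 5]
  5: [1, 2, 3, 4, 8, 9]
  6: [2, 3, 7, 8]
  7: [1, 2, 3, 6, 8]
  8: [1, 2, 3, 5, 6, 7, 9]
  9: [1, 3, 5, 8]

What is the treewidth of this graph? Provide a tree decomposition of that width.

Each bag holds 5 vertices, so the decomposition has width 4, which upper-bounds the treewidth. For the lower bound, the 5 vertices {1, 3, 5, 8, 9} are pairwise adjacent, and any tree decomposition puts a clique entirely inside one bag — forcing width ≥ 4. The upper and lower bounds meet at 4, so that is the treewidth.

Treewidth 4.
One optimal decomposition is:
Bags: B1 = {1, 2, 3, 5, 8}  B2 = {1, 2, 3, 4, 5}  B3 = {1, 2, 3, 7, 8}  B4 = {1, 3, 5, 8, 9}  B5 = {2, 3, 6, 7, 8}
Tree: B1–B2, B1–B3, B1–B4, B3–B5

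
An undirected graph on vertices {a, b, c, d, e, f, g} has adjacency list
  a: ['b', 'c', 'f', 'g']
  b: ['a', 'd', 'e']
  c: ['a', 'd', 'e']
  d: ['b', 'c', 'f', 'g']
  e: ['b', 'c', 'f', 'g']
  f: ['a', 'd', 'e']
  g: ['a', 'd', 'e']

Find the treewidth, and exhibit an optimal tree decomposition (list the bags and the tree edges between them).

Treewidth 3.
One such decomposition:
Bags: B1 = {a, d, e, f}  B2 = {a, c, d, e}  B3 = {a, b, d, e}  B4 = {a, d, e, g}
Tree: B1–B2, B2–B3, B3–B4

Every bag has size at most 4, so the width is 4 − 1 = 3 and tw(G) ≤ 3. For the lower bound: the 4 vertex sets {a,f}, {c,e}, {d}, {b} are disjoint, each induces a connected subgraph, and every pair is joined by at least one edge of G. Contracting each set to a single vertex therefore yields K_{4} as a minor, and since treewidth is minor-monotone, tw(G) ≥ tw(K_{4}) = 3. Therefore the treewidth is 3.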